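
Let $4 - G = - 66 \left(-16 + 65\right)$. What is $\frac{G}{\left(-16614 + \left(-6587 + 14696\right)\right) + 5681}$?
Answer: $- \frac{1619}{1412} \approx -1.1466$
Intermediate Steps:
$G = 3238$ ($G = 4 - - 66 \left(-16 + 65\right) = 4 - \left(-66\right) 49 = 4 - -3234 = 4 + 3234 = 3238$)
$\frac{G}{\left(-16614 + \left(-6587 + 14696\right)\right) + 5681} = \frac{3238}{\left(-16614 + \left(-6587 + 14696\right)\right) + 5681} = \frac{3238}{\left(-16614 + 8109\right) + 5681} = \frac{3238}{-8505 + 5681} = \frac{3238}{-2824} = 3238 \left(- \frac{1}{2824}\right) = - \frac{1619}{1412}$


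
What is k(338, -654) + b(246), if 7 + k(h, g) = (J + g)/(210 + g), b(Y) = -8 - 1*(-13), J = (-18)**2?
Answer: -93/74 ≈ -1.2568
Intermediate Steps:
J = 324
b(Y) = 5 (b(Y) = -8 + 13 = 5)
k(h, g) = -7 + (324 + g)/(210 + g)
k(338, -654) + b(246) = 6*(-191 - 1*(-654))/(210 - 654) + 5 = 6*(-191 + 654)/(-444) + 5 = 6*(-1/444)*463 + 5 = -463/74 + 5 = -93/74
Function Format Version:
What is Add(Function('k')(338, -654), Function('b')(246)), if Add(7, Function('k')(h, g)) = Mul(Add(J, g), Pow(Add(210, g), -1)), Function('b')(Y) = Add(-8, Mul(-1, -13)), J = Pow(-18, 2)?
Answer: Rational(-93, 74) ≈ -1.2568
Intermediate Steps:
J = 324
Function('b')(Y) = 5 (Function('b')(Y) = Add(-8, 13) = 5)
Function('k')(h, g) = Add(-7, Mul(Pow(Add(210, g), -1), Add(324, g))) (Function('k')(h, g) = Add(-7, Mul(Add(324, g), Pow(Add(210, g), -1))) = Add(-7, Mul(Pow(Add(210, g), -1), Add(324, g))))
Add(Function('k')(338, -654), Function('b')(246)) = Add(Mul(6, Pow(Add(210, -654), -1), Add(-191, Mul(-1, -654))), 5) = Add(Mul(6, Pow(-444, -1), Add(-191, 654)), 5) = Add(Mul(6, Rational(-1, 444), 463), 5) = Add(Rational(-463, 74), 5) = Rational(-93, 74)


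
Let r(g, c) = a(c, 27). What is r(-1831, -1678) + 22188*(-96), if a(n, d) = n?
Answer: -2131726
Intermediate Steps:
r(g, c) = c
r(-1831, -1678) + 22188*(-96) = -1678 + 22188*(-96) = -1678 - 2130048 = -2131726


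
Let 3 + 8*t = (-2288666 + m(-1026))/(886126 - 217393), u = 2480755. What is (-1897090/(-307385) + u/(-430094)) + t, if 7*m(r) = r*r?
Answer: -2018019128445863/5440583050862232 ≈ -0.37092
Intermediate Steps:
m(r) = r²/7 (m(r) = (r*r)/7 = r²/7)
t = -29011379/37449048 (t = -3/8 + ((-2288666 + (⅐)*(-1026)²)/(886126 - 217393))/8 = -3/8 + ((-2288666 + (⅐)*1052676)/668733)/8 = -3/8 + ((-2288666 + 1052676/7)*(1/668733))/8 = -3/8 + (-14967986/7*1/668733)/8 = -3/8 + (⅛)*(-14967986/4681131) = -3/8 - 7483993/18724524 = -29011379/37449048 ≈ -0.77469)
(-1897090/(-307385) + u/(-430094)) + t = (-1897090/(-307385) + 2480755/(-430094)) - 29011379/37449048 = (-1897090*(-1/307385) + 2480755*(-1/430094)) - 29011379/37449048 = (29186/4729 - 2480755/430094) - 29011379/37449048 = 821233089/2033914526 - 29011379/37449048 = -2018019128445863/5440583050862232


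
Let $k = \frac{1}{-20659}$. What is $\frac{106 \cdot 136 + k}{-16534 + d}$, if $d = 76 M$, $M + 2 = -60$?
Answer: $- \frac{99273381}{146307038} \approx -0.67853$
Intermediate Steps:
$M = -62$ ($M = -2 - 60 = -62$)
$d = -4712$ ($d = 76 \left(-62\right) = -4712$)
$k = - \frac{1}{20659} \approx -4.8405 \cdot 10^{-5}$
$\frac{106 \cdot 136 + k}{-16534 + d} = \frac{106 \cdot 136 - \frac{1}{20659}}{-16534 - 4712} = \frac{14416 - \frac{1}{20659}}{-21246} = \frac{297820143}{20659} \left(- \frac{1}{21246}\right) = - \frac{99273381}{146307038}$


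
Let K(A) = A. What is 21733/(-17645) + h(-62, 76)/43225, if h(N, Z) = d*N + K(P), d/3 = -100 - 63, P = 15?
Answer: -80836628/152541025 ≈ -0.52993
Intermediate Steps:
d = -489 (d = 3*(-100 - 63) = 3*(-163) = -489)
h(N, Z) = 15 - 489*N (h(N, Z) = -489*N + 15 = 15 - 489*N)
21733/(-17645) + h(-62, 76)/43225 = 21733/(-17645) + (15 - 489*(-62))/43225 = 21733*(-1/17645) + (15 + 30318)*(1/43225) = -21733/17645 + 30333*(1/43225) = -21733/17645 + 30333/43225 = -80836628/152541025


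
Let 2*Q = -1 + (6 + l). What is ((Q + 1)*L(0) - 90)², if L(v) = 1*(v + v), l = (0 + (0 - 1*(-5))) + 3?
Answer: 8100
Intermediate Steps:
l = 8 (l = (0 + (0 + 5)) + 3 = (0 + 5) + 3 = 5 + 3 = 8)
L(v) = 2*v (L(v) = 1*(2*v) = 2*v)
Q = 13/2 (Q = (-1 + (6 + 8))/2 = (-1 + 14)/2 = (½)*13 = 13/2 ≈ 6.5000)
((Q + 1)*L(0) - 90)² = ((13/2 + 1)*(2*0) - 90)² = ((15/2)*0 - 90)² = (0 - 90)² = (-90)² = 8100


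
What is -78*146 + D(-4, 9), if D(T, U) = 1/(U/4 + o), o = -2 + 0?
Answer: -11384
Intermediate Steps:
o = -2
D(T, U) = 1/(-2 + U/4) (D(T, U) = 1/(U/4 - 2) = 1/(-2 + U/4))
-78*146 + D(-4, 9) = -78*146 + 4/(-8 + 9) = -11388 + 4/1 = -11388 + 4*1 = -11388 + 4 = -11384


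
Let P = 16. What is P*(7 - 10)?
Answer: -48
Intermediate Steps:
P*(7 - 10) = 16*(7 - 10) = 16*(-3) = -48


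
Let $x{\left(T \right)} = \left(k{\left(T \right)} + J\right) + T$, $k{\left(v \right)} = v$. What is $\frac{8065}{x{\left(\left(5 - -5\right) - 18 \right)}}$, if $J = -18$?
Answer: $- \frac{8065}{34} \approx -237.21$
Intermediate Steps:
$x{\left(T \right)} = -18 + 2 T$ ($x{\left(T \right)} = \left(T - 18\right) + T = \left(-18 + T\right) + T = -18 + 2 T$)
$\frac{8065}{x{\left(\left(5 - -5\right) - 18 \right)}} = \frac{8065}{-18 + 2 \left(\left(5 - -5\right) - 18\right)} = \frac{8065}{-18 + 2 \left(\left(5 + 5\right) - 18\right)} = \frac{8065}{-18 + 2 \left(10 - 18\right)} = \frac{8065}{-18 + 2 \left(-8\right)} = \frac{8065}{-18 - 16} = \frac{8065}{-34} = 8065 \left(- \frac{1}{34}\right) = - \frac{8065}{34}$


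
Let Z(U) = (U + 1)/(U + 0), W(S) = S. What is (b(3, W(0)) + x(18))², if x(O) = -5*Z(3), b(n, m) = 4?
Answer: 64/9 ≈ 7.1111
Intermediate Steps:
Z(U) = (1 + U)/U
x(O) = -20/3 (x(O) = -5*(1 + 3)/3 = -5*4/3 = -20/3)
(b(3, W(0)) + x(18))² = (4 - 20/3)² = (-8/3)² = 64/9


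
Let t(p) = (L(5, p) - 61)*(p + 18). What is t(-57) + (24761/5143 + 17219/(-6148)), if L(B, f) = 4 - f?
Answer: 63673311/31619164 ≈ 2.0138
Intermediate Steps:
t(p) = (-57 - p)*(18 + p) (t(p) = ((4 - p) - 61)*(p + 18) = (-57 - p)*(18 + p))
t(-57) + (24761/5143 + 17219/(-6148)) = (-1026 - 1*(-57)² - 75*(-57)) + (24761/5143 + 17219/(-6148)) = (-1026 - 1*3249 + 4275) + (24761*(1/5143) + 17219*(-1/6148)) = (-1026 - 3249 + 4275) + (24761/5143 - 17219/6148) = 0 + 63673311/31619164 = 63673311/31619164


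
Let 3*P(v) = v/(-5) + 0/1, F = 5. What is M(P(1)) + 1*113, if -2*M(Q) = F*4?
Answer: 103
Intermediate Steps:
P(v) = -v/15 (P(v) = (v/(-5) + 0/1)/3 = (v*(-1/5) + 0*1)/3 = (-v/5 + 0)/3 = (-v/5)/3 = -v/15)
M(Q) = -10 (M(Q) = -5*4/2 = -1/2*20 = -10)
M(P(1)) + 1*113 = -10 + 1*113 = -10 + 113 = 103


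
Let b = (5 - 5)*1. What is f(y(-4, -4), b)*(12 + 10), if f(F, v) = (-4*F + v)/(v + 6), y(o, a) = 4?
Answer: -176/3 ≈ -58.667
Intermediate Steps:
b = 0 (b = 0*1 = 0)
f(F, v) = (v - 4*F)/(6 + v)
f(y(-4, -4), b)*(12 + 10) = ((0 - 4*4)/(6 + 0))*(12 + 10) = ((0 - 16)/6)*22 = ((⅙)*(-16))*22 = -8/3*22 = -176/3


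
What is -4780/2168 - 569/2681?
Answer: -3512193/1453102 ≈ -2.4170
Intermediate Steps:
-4780/2168 - 569/2681 = -4780*1/2168 - 569*1/2681 = -1195/542 - 569/2681 = -3512193/1453102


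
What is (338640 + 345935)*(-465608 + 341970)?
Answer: -84639483850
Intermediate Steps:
(338640 + 345935)*(-465608 + 341970) = 684575*(-123638) = -84639483850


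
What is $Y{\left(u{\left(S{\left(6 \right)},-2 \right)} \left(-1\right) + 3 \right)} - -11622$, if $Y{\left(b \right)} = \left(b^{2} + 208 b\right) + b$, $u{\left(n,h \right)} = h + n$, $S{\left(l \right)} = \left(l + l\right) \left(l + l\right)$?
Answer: $1892$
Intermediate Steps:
$S{\left(l \right)} = 4 l^{2}$ ($S{\left(l \right)} = 2 l 2 l = 4 l^{2}$)
$Y{\left(b \right)} = b^{2} + 209 b$
$Y{\left(u{\left(S{\left(6 \right)},-2 \right)} \left(-1\right) + 3 \right)} - -11622 = \left(\left(-2 + 4 \cdot 6^{2}\right) \left(-1\right) + 3\right) \left(209 + \left(\left(-2 + 4 \cdot 6^{2}\right) \left(-1\right) + 3\right)\right) - -11622 = \left(\left(-2 + 4 \cdot 36\right) \left(-1\right) + 3\right) \left(209 + \left(\left(-2 + 4 \cdot 36\right) \left(-1\right) + 3\right)\right) + 11622 = \left(\left(-2 + 144\right) \left(-1\right) + 3\right) \left(209 + \left(\left(-2 + 144\right) \left(-1\right) + 3\right)\right) + 11622 = \left(142 \left(-1\right) + 3\right) \left(209 + \left(142 \left(-1\right) + 3\right)\right) + 11622 = \left(-142 + 3\right) \left(209 + \left(-142 + 3\right)\right) + 11622 = - 139 \left(209 - 139\right) + 11622 = \left(-139\right) 70 + 11622 = -9730 + 11622 = 1892$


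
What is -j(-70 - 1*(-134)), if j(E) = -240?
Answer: 240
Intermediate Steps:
-j(-70 - 1*(-134)) = -1*(-240) = 240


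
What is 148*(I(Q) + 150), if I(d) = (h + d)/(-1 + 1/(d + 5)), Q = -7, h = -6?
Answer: 70448/3 ≈ 23483.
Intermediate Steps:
I(d) = (-6 + d)/(-1 + 1/(5 + d)) (I(d) = (-6 + d)/(-1 + 1/(d + 5)) = (-6 + d)/(-1 + 1/(5 + d)))
148*(I(Q) + 150) = 148*((30 - 7 - 1*(-7)²)/(4 - 7) + 150) = 148*((30 - 7 - 1*49)/(-3) + 150) = 148*(-(30 - 7 - 49)/3 + 150) = 148*(-⅓*(-26) + 150) = 148*(26/3 + 150) = 148*(476/3) = 70448/3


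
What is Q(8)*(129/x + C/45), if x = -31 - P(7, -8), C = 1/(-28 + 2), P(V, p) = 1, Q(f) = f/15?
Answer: -75481/35100 ≈ -2.1505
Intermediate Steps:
Q(f) = f/15 (Q(f) = f*(1/15) = f/15)
C = -1/26 (C = 1/(-26) = -1/26 ≈ -0.038462)
x = -32 (x = -31 - 1*1 = -31 - 1 = -32)
Q(8)*(129/x + C/45) = ((1/15)*8)*(129/(-32) - 1/26/45) = 8*(129*(-1/32) - 1/26*1/45)/15 = 8*(-129/32 - 1/1170)/15 = (8/15)*(-75481/18720) = -75481/35100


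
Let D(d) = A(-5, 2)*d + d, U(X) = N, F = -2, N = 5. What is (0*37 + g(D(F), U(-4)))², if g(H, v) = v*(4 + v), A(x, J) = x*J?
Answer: 2025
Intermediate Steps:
A(x, J) = J*x
U(X) = 5
D(d) = -9*d (D(d) = (2*(-5))*d + d = -10*d + d = -9*d)
(0*37 + g(D(F), U(-4)))² = (0*37 + 5*(4 + 5))² = (0 + 5*9)² = (0 + 45)² = 45² = 2025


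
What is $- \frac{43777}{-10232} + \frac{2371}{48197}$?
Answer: $\frac{2134180141}{493151704} \approx 4.3276$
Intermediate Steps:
$- \frac{43777}{-10232} + \frac{2371}{48197} = \left(-43777\right) \left(- \frac{1}{10232}\right) + 2371 \cdot \frac{1}{48197} = \frac{43777}{10232} + \frac{2371}{48197} = \frac{2134180141}{493151704}$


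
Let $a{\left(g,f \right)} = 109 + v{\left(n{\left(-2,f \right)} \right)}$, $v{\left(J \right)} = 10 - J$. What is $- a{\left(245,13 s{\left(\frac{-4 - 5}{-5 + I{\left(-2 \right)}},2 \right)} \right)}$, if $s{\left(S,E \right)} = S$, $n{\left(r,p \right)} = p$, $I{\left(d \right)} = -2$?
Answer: $- \frac{716}{7} \approx -102.29$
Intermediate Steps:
$a{\left(g,f \right)} = 119 - f$ ($a{\left(g,f \right)} = 109 - \left(-10 + f\right) = 119 - f$)
$- a{\left(245,13 s{\left(\frac{-4 - 5}{-5 + I{\left(-2 \right)}},2 \right)} \right)} = - (119 - 13 \frac{-4 - 5}{-5 - 2}) = - (119 - 13 \left(- \frac{9}{-7}\right)) = - (119 - 13 \left(\left(-9\right) \left(- \frac{1}{7}\right)\right)) = - (119 - 13 \cdot \frac{9}{7}) = - (119 - \frac{117}{7}) = \left(-1\right) \frac{716}{7} = - \frac{716}{7}$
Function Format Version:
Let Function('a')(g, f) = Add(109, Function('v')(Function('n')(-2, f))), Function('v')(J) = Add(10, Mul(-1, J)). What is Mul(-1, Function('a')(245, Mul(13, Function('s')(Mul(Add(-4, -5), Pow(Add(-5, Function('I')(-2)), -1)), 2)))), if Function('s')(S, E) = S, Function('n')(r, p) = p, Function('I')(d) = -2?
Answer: Rational(-716, 7) ≈ -102.29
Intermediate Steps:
Function('a')(g, f) = Add(119, Mul(-1, f)) (Function('a')(g, f) = Add(109, Add(10, Mul(-1, f))) = Add(119, Mul(-1, f)))
Mul(-1, Function('a')(245, Mul(13, Function('s')(Mul(Add(-4, -5), Pow(Add(-5, Function('I')(-2)), -1)), 2)))) = Mul(-1, Add(119, Mul(-1, Mul(13, Mul(Add(-4, -5), Pow(Add(-5, -2), -1)))))) = Mul(-1, Add(119, Mul(-1, Mul(13, Mul(-9, Pow(-7, -1)))))) = Mul(-1, Add(119, Mul(-1, Mul(13, Mul(-9, Rational(-1, 7)))))) = Mul(-1, Add(119, Mul(-1, Mul(13, Rational(9, 7))))) = Mul(-1, Add(119, Mul(-1, Rational(117, 7)))) = Mul(-1, Add(119, Rational(-117, 7))) = Mul(-1, Rational(716, 7)) = Rational(-716, 7)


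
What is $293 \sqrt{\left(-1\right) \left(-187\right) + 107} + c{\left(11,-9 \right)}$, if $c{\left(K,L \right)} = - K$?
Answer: $-11 + 2051 \sqrt{6} \approx 5012.9$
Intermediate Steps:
$293 \sqrt{\left(-1\right) \left(-187\right) + 107} + c{\left(11,-9 \right)} = 293 \sqrt{\left(-1\right) \left(-187\right) + 107} - 11 = 293 \sqrt{187 + 107} - 11 = 293 \sqrt{294} - 11 = 293 \cdot 7 \sqrt{6} - 11 = 2051 \sqrt{6} - 11 = -11 + 2051 \sqrt{6}$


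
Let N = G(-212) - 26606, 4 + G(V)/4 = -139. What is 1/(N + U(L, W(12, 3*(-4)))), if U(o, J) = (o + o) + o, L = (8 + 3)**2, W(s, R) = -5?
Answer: -1/26815 ≈ -3.7293e-5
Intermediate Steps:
L = 121 (L = 11**2 = 121)
U(o, J) = 3*o (U(o, J) = 2*o + o = 3*o)
G(V) = -572 (G(V) = -16 + 4*(-139) = -16 - 556 = -572)
N = -27178 (N = -572 - 26606 = -27178)
1/(N + U(L, W(12, 3*(-4)))) = 1/(-27178 + 3*121) = 1/(-27178 + 363) = 1/(-26815) = -1/26815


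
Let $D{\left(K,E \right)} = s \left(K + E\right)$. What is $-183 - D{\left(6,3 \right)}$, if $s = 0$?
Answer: $-183$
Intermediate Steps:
$D{\left(K,E \right)} = 0$ ($D{\left(K,E \right)} = 0 \left(K + E\right) = 0 \left(E + K\right) = 0$)
$-183 - D{\left(6,3 \right)} = -183 - 0 = -183 + 0 = -183$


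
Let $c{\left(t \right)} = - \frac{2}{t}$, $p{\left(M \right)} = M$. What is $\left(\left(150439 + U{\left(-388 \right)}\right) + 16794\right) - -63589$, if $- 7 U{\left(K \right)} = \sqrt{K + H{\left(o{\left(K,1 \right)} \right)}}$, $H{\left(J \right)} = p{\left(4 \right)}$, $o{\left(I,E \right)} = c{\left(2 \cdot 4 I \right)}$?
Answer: $230822 - \frac{8 i \sqrt{6}}{7} \approx 2.3082 \cdot 10^{5} - 2.7994 i$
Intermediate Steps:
$o{\left(I,E \right)} = - \frac{1}{4 I}$ ($o{\left(I,E \right)} = - \frac{2}{2 \cdot 4 I} = - \frac{2}{8 I} = - 2 \frac{1}{8 I} = - \frac{1}{4 I}$)
$H{\left(J \right)} = 4$
$U{\left(K \right)} = - \frac{\sqrt{4 + K}}{7}$ ($U{\left(K \right)} = - \frac{\sqrt{K + 4}}{7} = - \frac{\sqrt{4 + K}}{7}$)
$\left(\left(150439 + U{\left(-388 \right)}\right) + 16794\right) - -63589 = \left(\left(150439 - \frac{\sqrt{4 - 388}}{7}\right) + 16794\right) - -63589 = \left(\left(150439 - \frac{\sqrt{-384}}{7}\right) + 16794\right) + 63589 = \left(\left(150439 - \frac{8 i \sqrt{6}}{7}\right) + 16794\right) + 63589 = \left(167233 - \frac{8 i \sqrt{6}}{7}\right) + 63589 = 230822 - \frac{8 i \sqrt{6}}{7}$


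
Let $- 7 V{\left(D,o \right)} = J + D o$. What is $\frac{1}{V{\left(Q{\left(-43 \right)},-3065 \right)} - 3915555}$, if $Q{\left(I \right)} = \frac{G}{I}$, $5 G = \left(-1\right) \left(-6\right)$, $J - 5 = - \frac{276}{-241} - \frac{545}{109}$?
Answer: $- \frac{72541}{284039173521} \approx -2.5539 \cdot 10^{-7}$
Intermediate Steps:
$J = \frac{276}{241}$ ($J = 5 - \left(5 - \frac{276}{241}\right) = 5 - \frac{929}{241} = \frac{276}{241} \approx 1.1452$)
$G = \frac{6}{5}$ ($G = \frac{\left(-1\right) \left(-6\right)}{5} = \frac{1}{5} \cdot 6 = \frac{6}{5} \approx 1.2$)
$Q{\left(I \right)} = \frac{6}{5 I}$
$V{\left(D,o \right)} = - \frac{276}{1687} - \frac{D o}{7}$ ($V{\left(D,o \right)} = - \frac{\frac{276}{241} + D o}{7} = - \frac{276}{1687} - \frac{D o}{7}$)
$\frac{1}{V{\left(Q{\left(-43 \right)},-3065 \right)} - 3915555} = \frac{1}{\left(- \frac{276}{1687} - \frac{1}{7} \frac{6}{5 \left(-43\right)} \left(-3065\right)\right) - 3915555} = \frac{1}{\left(- \frac{276}{1687} - \frac{1}{7} \cdot \frac{6}{5} \left(- \frac{1}{43}\right) \left(-3065\right)\right) - 3915555} = \frac{1}{\left(- \frac{276}{1687} - \left(- \frac{6}{1505}\right) \left(-3065\right)\right) - 3915555} = \frac{1}{\left(- \frac{276}{1687} - \frac{3678}{301}\right) - 3915555} = \frac{1}{- \frac{898266}{72541} - 3915555} = \frac{1}{- \frac{284039173521}{72541}} = - \frac{72541}{284039173521}$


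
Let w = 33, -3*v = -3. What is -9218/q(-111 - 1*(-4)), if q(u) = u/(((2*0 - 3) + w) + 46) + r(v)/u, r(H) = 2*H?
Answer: 74960776/11601 ≈ 6461.6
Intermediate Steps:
v = 1 (v = -1/3*(-3) = 1)
q(u) = 2/u + u/76 (q(u) = u/(((2*0 - 3) + 33) + 46) + (2*1)/u = u/(((0 - 3) + 33) + 46) + 2/u = u/((-3 + 33) + 46) + 2/u = u/(30 + 46) + 2/u = u/76 + 2/u = 2/u + u/76)
-9218/q(-111 - 1*(-4)) = -9218/(2/(-111 - 1*(-4)) + (-111 - 1*(-4))/76) = -9218/(2/(-111 + 4) + (-111 + 4)/76) = -9218/(2/(-107) + (1/76)*(-107)) = -9218/(2*(-1/107) - 107/76) = -9218/(-2/107 - 107/76) = -9218/(-11601/8132) = -9218*(-8132/11601) = 74960776/11601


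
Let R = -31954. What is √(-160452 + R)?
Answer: I*√192406 ≈ 438.64*I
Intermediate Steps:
√(-160452 + R) = √(-160452 - 31954) = √(-192406) = I*√192406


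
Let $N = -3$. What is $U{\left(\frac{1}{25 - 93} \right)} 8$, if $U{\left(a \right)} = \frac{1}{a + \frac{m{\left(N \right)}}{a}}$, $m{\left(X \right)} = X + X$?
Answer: $\frac{544}{27743} \approx 0.019609$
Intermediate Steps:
$m{\left(X \right)} = 2 X$
$U{\left(a \right)} = \frac{1}{a - \frac{6}{a}}$ ($U{\left(a \right)} = \frac{1}{a + \frac{2 \left(-3\right)}{a}} = \frac{1}{a - \frac{6}{a}}$)
$U{\left(\frac{1}{25 - 93} \right)} 8 = \frac{1}{\left(25 - 93\right) \left(-6 + \left(\frac{1}{25 - 93}\right)^{2}\right)} 8 = \frac{1}{\left(-68\right) \left(-6 + \left(\frac{1}{-68}\right)^{2}\right)} 8 = - \frac{1}{68 \left(-6 + \left(- \frac{1}{68}\right)^{2}\right)} 8 = - \frac{1}{68 \left(-6 + \frac{1}{4624}\right)} 8 = - \frac{1}{68 \left(- \frac{27743}{4624}\right)} 8 = \left(- \frac{1}{68}\right) \left(- \frac{4624}{27743}\right) 8 = \frac{68}{27743} \cdot 8 = \frac{544}{27743}$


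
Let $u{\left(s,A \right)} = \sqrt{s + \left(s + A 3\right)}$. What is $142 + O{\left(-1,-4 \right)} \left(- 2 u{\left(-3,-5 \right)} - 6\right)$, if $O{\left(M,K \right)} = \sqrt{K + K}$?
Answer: $142 + 4 \sqrt{42} - 12 i \sqrt{2} \approx 167.92 - 16.971 i$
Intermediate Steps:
$O{\left(M,K \right)} = \sqrt{2} \sqrt{K}$ ($O{\left(M,K \right)} = \sqrt{2 K} = \sqrt{2} \sqrt{K}$)
$u{\left(s,A \right)} = \sqrt{2 s + 3 A}$ ($u{\left(s,A \right)} = \sqrt{s + \left(s + 3 A\right)} = \sqrt{2 s + 3 A}$)
$142 + O{\left(-1,-4 \right)} \left(- 2 u{\left(-3,-5 \right)} - 6\right) = 142 + \sqrt{2} \sqrt{-4} \left(- 2 \sqrt{2 \left(-3\right) + 3 \left(-5\right)} - 6\right) = 142 + \sqrt{2} \cdot 2 i \left(- 2 \sqrt{-6 - 15} - 6\right) = 142 + 2 i \sqrt{2} \left(- 2 \sqrt{-21} - 6\right) = 142 + 2 i \sqrt{2} \left(- 2 i \sqrt{21} - 6\right) = 142 + 2 i \sqrt{2} \left(-6 - 2 i \sqrt{21}\right)$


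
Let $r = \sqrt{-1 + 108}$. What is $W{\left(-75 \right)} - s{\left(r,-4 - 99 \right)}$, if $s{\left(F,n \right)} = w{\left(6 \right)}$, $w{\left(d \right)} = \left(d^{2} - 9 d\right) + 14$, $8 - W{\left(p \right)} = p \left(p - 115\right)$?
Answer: $-14238$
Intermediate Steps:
$W{\left(p \right)} = 8 - p \left(-115 + p\right)$ ($W{\left(p \right)} = 8 - p \left(p - 115\right) = 8 - p \left(-115 + p\right)$)
$w{\left(d \right)} = 14 + d^{2} - 9 d$
$r = \sqrt{107} \approx 10.344$
$s{\left(F,n \right)} = -4$ ($s{\left(F,n \right)} = 14 + 6^{2} - 54 = 14 + 36 - 54 = -4$)
$W{\left(-75 \right)} - s{\left(r,-4 - 99 \right)} = \left(8 - \left(-75\right)^{2} + 115 \left(-75\right)\right) - -4 = \left(8 - 5625 - 8625\right) + 4 = -14242 + 4 = -14238$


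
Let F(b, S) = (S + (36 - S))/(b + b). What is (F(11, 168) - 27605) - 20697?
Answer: -531304/11 ≈ -48300.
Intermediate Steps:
F(b, S) = 18/b (F(b, S) = 36/((2*b)) = 36*(1/(2*b)) = 18/b)
(F(11, 168) - 27605) - 20697 = (18/11 - 27605) - 20697 = -303637/11 - 20697 = -531304/11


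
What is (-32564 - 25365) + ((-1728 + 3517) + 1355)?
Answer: -54785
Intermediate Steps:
(-32564 - 25365) + ((-1728 + 3517) + 1355) = -57929 + (1789 + 1355) = -57929 + 3144 = -54785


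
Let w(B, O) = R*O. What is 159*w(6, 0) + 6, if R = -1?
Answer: 6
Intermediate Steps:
w(B, O) = -O
159*w(6, 0) + 6 = 159*(-1*0) + 6 = 159*0 + 6 = 0 + 6 = 6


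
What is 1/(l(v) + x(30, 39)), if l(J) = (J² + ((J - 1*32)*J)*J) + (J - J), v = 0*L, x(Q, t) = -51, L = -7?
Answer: -1/51 ≈ -0.019608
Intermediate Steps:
v = 0 (v = 0*(-7) = 0)
l(J) = J² + J²*(-32 + J) (l(J) = (J² + ((J - 32)*J)*J) + 0 = (J² + ((-32 + J)*J)*J) + 0 = (J² + (J*(-32 + J))*J) + 0 = (J² + J²*(-32 + J)) + 0 = J² + J²*(-32 + J))
1/(l(v) + x(30, 39)) = 1/(0²*(-31 + 0) - 51) = 1/(0*(-31) - 51) = 1/(0 - 51) = 1/(-51) = -1/51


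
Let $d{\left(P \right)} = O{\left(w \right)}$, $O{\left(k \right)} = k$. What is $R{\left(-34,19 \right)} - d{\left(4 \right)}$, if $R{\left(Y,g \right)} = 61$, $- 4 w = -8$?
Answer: $59$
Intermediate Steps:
$w = 2$ ($w = \left(- \frac{1}{4}\right) \left(-8\right) = 2$)
$d{\left(P \right)} = 2$
$R{\left(-34,19 \right)} - d{\left(4 \right)} = 61 - 2 = 59$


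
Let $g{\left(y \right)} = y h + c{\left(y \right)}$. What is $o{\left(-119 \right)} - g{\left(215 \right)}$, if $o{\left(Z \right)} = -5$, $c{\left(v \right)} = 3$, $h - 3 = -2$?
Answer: $-223$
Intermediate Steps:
$h = 1$ ($h = 3 - 2 = 1$)
$g{\left(y \right)} = 3 + y$ ($g{\left(y \right)} = y 1 + 3 = y + 3 = 3 + y$)
$o{\left(-119 \right)} - g{\left(215 \right)} = -5 - \left(3 + 215\right) = -5 - 218 = -223$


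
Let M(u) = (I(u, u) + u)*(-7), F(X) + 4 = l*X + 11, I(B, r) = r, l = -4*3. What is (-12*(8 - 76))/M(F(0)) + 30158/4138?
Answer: -105281/101381 ≈ -1.0385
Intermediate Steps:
l = -12
F(X) = 7 - 12*X (F(X) = -4 + (-12*X + 11) = -4 + (11 - 12*X) = 7 - 12*X)
M(u) = -14*u (M(u) = (u + u)*(-7) = (2*u)*(-7) = -14*u)
(-12*(8 - 76))/M(F(0)) + 30158/4138 = (-12*(8 - 76))/((-14*(7 - 12*0))) + 30158/4138 = (-12*(-68))/((-14*(7 + 0))) + 30158*(1/4138) = 816/((-14*7)) + 15079/2069 = 816/(-98) + 15079/2069 = 816*(-1/98) + 15079/2069 = -408/49 + 15079/2069 = -105281/101381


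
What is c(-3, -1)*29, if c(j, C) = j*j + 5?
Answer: 406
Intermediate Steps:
c(j, C) = 5 + j**2 (c(j, C) = j**2 + 5 = 5 + j**2)
c(-3, -1)*29 = (5 + (-3)**2)*29 = (5 + 9)*29 = 14*29 = 406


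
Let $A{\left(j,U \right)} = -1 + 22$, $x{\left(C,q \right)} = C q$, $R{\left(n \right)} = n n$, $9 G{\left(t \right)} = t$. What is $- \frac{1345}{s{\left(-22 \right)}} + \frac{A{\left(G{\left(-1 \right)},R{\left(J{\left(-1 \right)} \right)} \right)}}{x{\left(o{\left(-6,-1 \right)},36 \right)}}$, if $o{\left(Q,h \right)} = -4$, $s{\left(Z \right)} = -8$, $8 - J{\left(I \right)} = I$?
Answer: $\frac{8063}{48} \approx 167.98$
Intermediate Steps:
$J{\left(I \right)} = 8 - I$
$G{\left(t \right)} = \frac{t}{9}$
$R{\left(n \right)} = n^{2}$
$A{\left(j,U \right)} = 21$
$- \frac{1345}{s{\left(-22 \right)}} + \frac{A{\left(G{\left(-1 \right)},R{\left(J{\left(-1 \right)} \right)} \right)}}{x{\left(o{\left(-6,-1 \right)},36 \right)}} = - \frac{1345}{-8} + \frac{21}{\left(-4\right) 36} = \left(-1345\right) \left(- \frac{1}{8}\right) + \frac{21}{-144} = \frac{1345}{8} + 21 \left(- \frac{1}{144}\right) = \frac{1345}{8} - \frac{7}{48} = \frac{8063}{48}$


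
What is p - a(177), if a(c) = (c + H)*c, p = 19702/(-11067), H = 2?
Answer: -350655463/11067 ≈ -31685.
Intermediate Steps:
p = -19702/11067 (p = 19702*(-1/11067) = -19702/11067 ≈ -1.7802)
a(c) = c*(2 + c) (a(c) = (c + 2)*c = (2 + c)*c = c*(2 + c))
p - a(177) = -19702/11067 - 177*(2 + 177) = -19702/11067 - 177*179 = -19702/11067 - 1*31683 = -19702/11067 - 31683 = -350655463/11067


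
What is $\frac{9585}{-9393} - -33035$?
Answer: $\frac{103429390}{3131} \approx 33034.0$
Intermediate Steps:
$\frac{9585}{-9393} - -33035 = 9585 \left(- \frac{1}{9393}\right) + 33035 = - \frac{3195}{3131} + 33035 = \frac{103429390}{3131}$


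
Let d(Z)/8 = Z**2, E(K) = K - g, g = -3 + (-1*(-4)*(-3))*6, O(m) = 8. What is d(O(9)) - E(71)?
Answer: 366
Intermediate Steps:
g = -75 (g = -3 + (4*(-3))*6 = -3 - 12*6 = -3 - 72 = -75)
E(K) = 75 + K (E(K) = K - 1*(-75) = K + 75 = 75 + K)
d(Z) = 8*Z**2
d(O(9)) - E(71) = 8*8**2 - (75 + 71) = 8*64 - 1*146 = 512 - 146 = 366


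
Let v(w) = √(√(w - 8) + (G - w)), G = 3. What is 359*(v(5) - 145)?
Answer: -52055 + 359*√(-2 + I*√3) ≈ -51851.0 + 547.15*I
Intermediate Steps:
v(w) = √(3 + √(-8 + w) - w) (v(w) = √(√(w - 8) + (3 - w)) = √(√(-8 + w) + (3 - w)) = √(3 + √(-8 + w) - w))
359*(v(5) - 145) = 359*(√(3 + √(-8 + 5) - 1*5) - 145) = 359*(√(3 + √(-3) - 5) - 145) = 359*(√(3 + I*√3 - 5) - 145) = 359*(√(-2 + I*√3) - 145) = 359*(-145 + √(-2 + I*√3)) = -52055 + 359*√(-2 + I*√3)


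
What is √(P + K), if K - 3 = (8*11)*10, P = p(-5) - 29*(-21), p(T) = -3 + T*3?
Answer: √1474 ≈ 38.393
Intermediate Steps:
p(T) = -3 + 3*T
P = 591 (P = (-3 + 3*(-5)) - 29*(-21) = (-3 - 15) + 609 = -18 + 609 = 591)
K = 883 (K = 3 + (8*11)*10 = 3 + 88*10 = 3 + 880 = 883)
√(P + K) = √(591 + 883) = √1474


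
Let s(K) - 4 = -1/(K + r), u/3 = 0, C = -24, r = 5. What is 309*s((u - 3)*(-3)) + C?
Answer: 16659/14 ≈ 1189.9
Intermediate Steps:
u = 0 (u = 3*0 = 0)
s(K) = 4 - 1/(5 + K) (s(K) = 4 - 1/(K + 5) = 4 - 1/(5 + K))
309*s((u - 3)*(-3)) + C = 309*((19 + 4*((0 - 3)*(-3)))/(5 + (0 - 3)*(-3))) - 24 = 309*((19 + 4*(-3*(-3)))/(5 - 3*(-3))) - 24 = 309*((19 + 4*9)/(5 + 9)) - 24 = 309*((19 + 36)/14) - 24 = 309*((1/14)*55) - 24 = 309*(55/14) - 24 = 16995/14 - 24 = 16659/14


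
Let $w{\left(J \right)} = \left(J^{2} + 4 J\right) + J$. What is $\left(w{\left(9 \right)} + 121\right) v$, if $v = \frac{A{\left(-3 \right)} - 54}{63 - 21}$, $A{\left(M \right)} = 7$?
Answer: $- \frac{11609}{42} \approx -276.4$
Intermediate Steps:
$w{\left(J \right)} = J^{2} + 5 J$
$v = - \frac{47}{42}$ ($v = \frac{7 - 54}{63 - 21} = - \frac{47}{42} \approx -1.119$)
$\left(w{\left(9 \right)} + 121\right) v = \left(9 \left(5 + 9\right) + 121\right) \left(- \frac{47}{42}\right) = \left(9 \cdot 14 + 121\right) \left(- \frac{47}{42}\right) = \left(126 + 121\right) \left(- \frac{47}{42}\right) = 247 \left(- \frac{47}{42}\right) = - \frac{11609}{42}$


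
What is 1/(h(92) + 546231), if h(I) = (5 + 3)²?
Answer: 1/546295 ≈ 1.8305e-6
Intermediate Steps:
h(I) = 64 (h(I) = 8² = 64)
1/(h(92) + 546231) = 1/(64 + 546231) = 1/546295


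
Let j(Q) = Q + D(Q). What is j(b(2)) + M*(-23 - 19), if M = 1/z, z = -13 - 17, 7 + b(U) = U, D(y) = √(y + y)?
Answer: -18/5 + I*√10 ≈ -3.6 + 3.1623*I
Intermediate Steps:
D(y) = √2*√y (D(y) = √(2*y) = √2*√y)
b(U) = -7 + U
j(Q) = Q + √2*√Q
z = -30
M = -1/30 (M = 1/(-30) = -1/30 ≈ -0.033333)
j(b(2)) + M*(-23 - 19) = ((-7 + 2) + √2*√(-7 + 2)) - (-23 - 19)/30 = (-5 + √2*√(-5)) - 1/30*(-42) = (-5 + √2*(I*√5)) + 7/5 = (-5 + I*√10) + 7/5 = -18/5 + I*√10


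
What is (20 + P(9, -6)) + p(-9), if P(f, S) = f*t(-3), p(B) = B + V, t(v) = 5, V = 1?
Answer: 57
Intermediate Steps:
p(B) = 1 + B (p(B) = B + 1 = 1 + B)
P(f, S) = 5*f (P(f, S) = f*5 = 5*f)
(20 + P(9, -6)) + p(-9) = (20 + 5*9) + (1 - 9) = (20 + 45) - 8 = 65 - 8 = 57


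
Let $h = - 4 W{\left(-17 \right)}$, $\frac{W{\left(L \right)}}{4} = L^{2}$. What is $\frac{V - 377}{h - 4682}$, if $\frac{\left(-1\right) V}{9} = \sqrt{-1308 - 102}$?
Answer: $\frac{377}{9306} + \frac{i \sqrt{1410}}{1034} \approx 0.040511 + 0.036315 i$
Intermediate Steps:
$W{\left(L \right)} = 4 L^{2}$
$h = -4624$ ($h = - 4 \cdot 4 \left(-17\right)^{2} = - 4 \cdot 4 \cdot 289 = \left(-4\right) 1156 = -4624$)
$V = - 9 i \sqrt{1410}$ ($V = - 9 \sqrt{-1308 - 102} = - 9 \sqrt{-1410} = - 9 i \sqrt{1410} \approx - 337.95 i$)
$\frac{V - 377}{h - 4682} = \frac{- 9 i \sqrt{1410} - 377}{-4624 - 4682} = \frac{-377 - 9 i \sqrt{1410}}{-9306} = \left(-377 - 9 i \sqrt{1410}\right) \left(- \frac{1}{9306}\right) = \frac{377}{9306} + \frac{i \sqrt{1410}}{1034}$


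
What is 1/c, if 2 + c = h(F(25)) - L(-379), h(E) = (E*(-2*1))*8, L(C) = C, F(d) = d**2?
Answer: -1/9623 ≈ -0.00010392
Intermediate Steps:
h(E) = -16*E (h(E) = (E*(-2))*8 = -2*E*8 = -16*E)
c = -9623 (c = -2 + (-16*25**2 - 1*(-379)) = -2 + (-16*625 + 379) = -2 + (-10000 + 379) = -2 - 9621 = -9623)
1/c = 1/(-9623) = -1/9623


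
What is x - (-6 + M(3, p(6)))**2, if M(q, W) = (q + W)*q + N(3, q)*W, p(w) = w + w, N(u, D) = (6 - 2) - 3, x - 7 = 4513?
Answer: 1919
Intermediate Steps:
x = 4520 (x = 7 + 4513 = 4520)
N(u, D) = 1 (N(u, D) = 4 - 3 = 1)
p(w) = 2*w
M(q, W) = W + q*(W + q) (M(q, W) = (q + W)*q + 1*W = (W + q)*q + W = q*(W + q) + W = W + q*(W + q))
x - (-6 + M(3, p(6)))**2 = 4520 - (-6 + (2*6 + 3**2 + (2*6)*3))**2 = 4520 - (-6 + (12 + 9 + 12*3))**2 = 4520 - (-6 + (12 + 9 + 36))**2 = 4520 - (-6 + 57)**2 = 4520 - 1*51**2 = 4520 - 1*2601 = 4520 - 2601 = 1919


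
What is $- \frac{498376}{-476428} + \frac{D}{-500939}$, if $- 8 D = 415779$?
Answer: $\frac{548834139481}{477322731784} \approx 1.1498$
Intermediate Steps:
$D = - \frac{415779}{8}$ ($D = \left(- \frac{1}{8}\right) 415779 = - \frac{415779}{8} \approx -51972.0$)
$- \frac{498376}{-476428} + \frac{D}{-500939} = - \frac{498376}{-476428} - \frac{415779}{8 \left(-500939\right)} = \left(-498376\right) \left(- \frac{1}{476428}\right) - - \frac{415779}{4007512} = \frac{124594}{119107} + \frac{415779}{4007512} = \frac{548834139481}{477322731784}$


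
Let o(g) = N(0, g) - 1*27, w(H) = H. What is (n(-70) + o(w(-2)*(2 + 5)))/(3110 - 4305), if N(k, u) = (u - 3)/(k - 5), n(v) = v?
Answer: 468/5975 ≈ 0.078326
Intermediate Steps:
N(k, u) = (-3 + u)/(-5 + k)
o(g) = -132/5 - g/5 (o(g) = (-3 + g)/(-5 + 0) - 1*27 = (-3 + g)/(-5) - 27 = -(-3 + g)/5 - 27 = (⅗ - g/5) - 27 = -132/5 - g/5)
(n(-70) + o(w(-2)*(2 + 5)))/(3110 - 4305) = (-70 + (-132/5 - (-2)*(2 + 5)/5))/(3110 - 4305) = (-70 + (-132/5 - (-2)*7/5))/(-1195) = (-70 + (-132/5 - ⅕*(-14)))*(-1/1195) = (-70 + (-132/5 + 14/5))*(-1/1195) = (-70 - 118/5)*(-1/1195) = -468/5*(-1/1195) = 468/5975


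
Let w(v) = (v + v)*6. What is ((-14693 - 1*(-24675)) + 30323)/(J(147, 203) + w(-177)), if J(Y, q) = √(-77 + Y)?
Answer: -42803910/2255653 - 40305*√70/4511306 ≈ -19.051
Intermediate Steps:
w(v) = 12*v (w(v) = (2*v)*6 = 12*v)
((-14693 - 1*(-24675)) + 30323)/(J(147, 203) + w(-177)) = ((-14693 - 1*(-24675)) + 30323)/(√(-77 + 147) + 12*(-177)) = ((-14693 + 24675) + 30323)/(√70 - 2124) = (9982 + 30323)/(-2124 + √70) = 40305/(-2124 + √70)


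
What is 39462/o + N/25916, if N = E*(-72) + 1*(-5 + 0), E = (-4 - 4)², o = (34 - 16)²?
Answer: 85100215/699732 ≈ 121.62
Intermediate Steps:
o = 324 (o = 18² = 324)
E = 64 (E = (-8)² = 64)
N = -4613 (N = 64*(-72) + 1*(-5 + 0) = -4608 + 1*(-5) = -4608 - 5 = -4613)
39462/o + N/25916 = 39462/324 - 4613/25916 = 39462*(1/324) - 4613*1/25916 = 6577/54 - 4613/25916 = 85100215/699732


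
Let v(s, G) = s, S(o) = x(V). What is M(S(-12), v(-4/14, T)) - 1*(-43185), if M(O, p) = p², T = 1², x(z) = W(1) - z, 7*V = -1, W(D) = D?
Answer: 2116069/49 ≈ 43185.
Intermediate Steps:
V = -⅐ (V = (⅐)*(-1) = -⅐ ≈ -0.14286)
x(z) = 1 - z
T = 1
S(o) = 8/7 (S(o) = 1 - 1*(-⅐) = 1 + ⅐ = 8/7)
M(S(-12), v(-4/14, T)) - 1*(-43185) = (-4/14)² - 1*(-43185) = (-4*1/14)² + 43185 = (-2/7)² + 43185 = 4/49 + 43185 = 2116069/49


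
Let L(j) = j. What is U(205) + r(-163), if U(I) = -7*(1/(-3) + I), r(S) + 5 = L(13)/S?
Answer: -703058/489 ≈ -1437.7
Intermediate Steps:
r(S) = -5 + 13/S
U(I) = 7/3 - 7*I (U(I) = -7*(-⅓ + I) = 7/3 - 7*I)
U(205) + r(-163) = (7/3 - 7*205) + (-5 + 13/(-163)) = (7/3 - 1435) + (-5 + 13*(-1/163)) = -4298/3 + (-5 - 13/163) = -4298/3 - 828/163 = -703058/489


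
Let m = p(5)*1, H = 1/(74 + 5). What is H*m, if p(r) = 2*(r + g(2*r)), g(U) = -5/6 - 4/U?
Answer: 113/1185 ≈ 0.095359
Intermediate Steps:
g(U) = -5/6 - 4/U (g(U) = -5*1/6 - 4/U = -5/6 - 4/U)
p(r) = -5/3 - 4/r + 2*r (p(r) = 2*(r + (-5/6 - 4*1/(2*r))) = 2*(r + (-5/6 - 2/r)) = 2*(-5/6 + r - 2/r) = -5/3 - 4/r + 2*r)
H = 1/79 ≈ 0.012658
m = 113/15 (m = (-5/3 - 4/5 + 2*5)*1 = (-5/3 - 4*1/5 + 10)*1 = (-5/3 - 4/5 + 10)*1 = (113/15)*1 = 113/15 ≈ 7.5333)
H*m = (1/79)*(113/15) = 113/1185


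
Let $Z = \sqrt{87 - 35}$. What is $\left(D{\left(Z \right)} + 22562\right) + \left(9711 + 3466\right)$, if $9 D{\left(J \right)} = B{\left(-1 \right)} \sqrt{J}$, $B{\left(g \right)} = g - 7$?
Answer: $35739 - \frac{8 \sqrt{2} \sqrt[4]{13}}{9} \approx 35737.0$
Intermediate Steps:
$Z = 2 \sqrt{13}$ ($Z = \sqrt{52} = 2 \sqrt{13} \approx 7.2111$)
$B{\left(g \right)} = -7 + g$ ($B{\left(g \right)} = g - 7 = -7 + g$)
$D{\left(J \right)} = - \frac{8 \sqrt{J}}{9}$ ($D{\left(J \right)} = \frac{\left(-7 - 1\right) \sqrt{J}}{9} = \frac{\left(-8\right) \sqrt{J}}{9} = - \frac{8 \sqrt{J}}{9}$)
$\left(D{\left(Z \right)} + 22562\right) + \left(9711 + 3466\right) = \left(- \frac{8 \sqrt{2 \sqrt{13}}}{9} + 22562\right) + \left(9711 + 3466\right) = \left(- \frac{8 \sqrt{2} \sqrt[4]{13}}{9} + 22562\right) + 13177 = \left(22562 - \frac{8 \sqrt{2} \sqrt[4]{13}}{9}\right) + 13177 = 35739 - \frac{8 \sqrt{2} \sqrt[4]{13}}{9}$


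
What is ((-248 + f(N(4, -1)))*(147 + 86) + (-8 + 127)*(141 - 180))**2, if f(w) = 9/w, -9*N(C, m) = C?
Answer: 72131456329/16 ≈ 4.5082e+9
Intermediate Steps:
N(C, m) = -C/9
((-248 + f(N(4, -1)))*(147 + 86) + (-8 + 127)*(141 - 180))**2 = ((-248 + 9/((-1/9*4)))*(147 + 86) + (-8 + 127)*(141 - 180))**2 = ((-248 + 9/(-4/9))*233 + 119*(-39))**2 = ((-248 + 9*(-9/4))*233 - 4641)**2 = ((-248 - 81/4)*233 - 4641)**2 = (-1073/4*233 - 4641)**2 = (-250009/4 - 4641)**2 = (-268573/4)**2 = 72131456329/16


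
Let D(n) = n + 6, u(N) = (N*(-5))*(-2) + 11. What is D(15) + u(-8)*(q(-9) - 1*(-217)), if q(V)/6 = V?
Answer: -11226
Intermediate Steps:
q(V) = 6*V
u(N) = 11 + 10*N (u(N) = -5*N*(-2) + 11 = 10*N + 11 = 11 + 10*N)
D(n) = 6 + n
D(15) + u(-8)*(q(-9) - 1*(-217)) = (6 + 15) + (11 + 10*(-8))*(6*(-9) - 1*(-217)) = 21 + (11 - 80)*(-54 + 217) = 21 - 69*163 = 21 - 11247 = -11226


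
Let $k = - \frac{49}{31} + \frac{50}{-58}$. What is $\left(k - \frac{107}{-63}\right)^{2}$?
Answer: $\frac{1777044025}{3207749769} \approx 0.55398$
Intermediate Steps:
$k = - \frac{2196}{899}$ ($k = \left(-49\right) \frac{1}{31} + 50 \left(- \frac{1}{58}\right) = - \frac{49}{31} - \frac{25}{29} = - \frac{2196}{899} \approx -2.4427$)
$\left(k - \frac{107}{-63}\right)^{2} = \left(- \frac{2196}{899} - \frac{107}{-63}\right)^{2} = \left(- \frac{2196}{899} - - \frac{107}{63}\right)^{2} = \left(- \frac{2196}{899} + \frac{107}{63}\right)^{2} = \left(- \frac{42155}{56637}\right)^{2} = \frac{1777044025}{3207749769}$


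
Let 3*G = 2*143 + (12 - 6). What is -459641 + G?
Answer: -1378631/3 ≈ -4.5954e+5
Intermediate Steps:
G = 292/3 (G = (2*143 + (12 - 6))/3 = (286 + 6)/3 = (1/3)*292 = 292/3 ≈ 97.333)
-459641 + G = -459641 + 292/3 = -1378631/3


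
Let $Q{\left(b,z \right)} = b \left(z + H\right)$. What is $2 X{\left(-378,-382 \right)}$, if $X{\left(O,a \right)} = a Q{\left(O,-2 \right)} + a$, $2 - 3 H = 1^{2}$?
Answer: $-482084$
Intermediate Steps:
$H = \frac{1}{3}$ ($H = \frac{2}{3} - \frac{1^{2}}{3} = \frac{2}{3} - \frac{1}{3} = \frac{1}{3} \approx 0.33333$)
$Q{\left(b,z \right)} = b \left(\frac{1}{3} + z\right)$ ($Q{\left(b,z \right)} = b \left(z + \frac{1}{3}\right) = b \left(\frac{1}{3} + z\right)$)
$X{\left(O,a \right)} = a - \frac{5 O a}{3}$ ($X{\left(O,a \right)} = a O \left(\frac{1}{3} - 2\right) + a = a O \left(- \frac{5}{3}\right) + a = a \left(- \frac{5 O}{3}\right) + a = - \frac{5 O a}{3} + a = a - \frac{5 O a}{3}$)
$2 X{\left(-378,-382 \right)} = 2 \cdot \frac{1}{3} \left(-382\right) \left(3 - -1890\right) = 2 \cdot \frac{1}{3} \left(-382\right) \left(3 + 1890\right) = 2 \cdot \frac{1}{3} \left(-382\right) 1893 = 2 \left(-241042\right) = -482084$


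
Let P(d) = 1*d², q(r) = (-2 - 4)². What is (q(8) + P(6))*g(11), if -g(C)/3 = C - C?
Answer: 0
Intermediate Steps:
g(C) = 0 (g(C) = -3*(C - C) = -3*0 = 0)
q(r) = 36 (q(r) = (-6)² = 36)
P(d) = d²
(q(8) + P(6))*g(11) = (36 + 6²)*0 = (36 + 36)*0 = 72*0 = 0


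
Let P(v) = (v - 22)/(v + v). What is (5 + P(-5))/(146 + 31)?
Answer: 77/1770 ≈ 0.043503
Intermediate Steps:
P(v) = (-22 + v)/(2*v) (P(v) = (-22 + v)/((2*v)) = (-22 + v)*(1/(2*v)) = (-22 + v)/(2*v))
(5 + P(-5))/(146 + 31) = (5 + (1/2)*(-22 - 5)/(-5))/(146 + 31) = (5 + (1/2)*(-1/5)*(-27))/177 = (5 + 27/10)*(1/177) = (77/10)*(1/177) = 77/1770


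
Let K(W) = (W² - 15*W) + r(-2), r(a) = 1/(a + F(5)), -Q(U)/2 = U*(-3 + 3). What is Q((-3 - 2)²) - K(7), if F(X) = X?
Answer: 167/3 ≈ 55.667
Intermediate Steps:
Q(U) = 0 (Q(U) = -2*U*(-3 + 3) = -2*U*0 = -2*0 = 0)
r(a) = 1/(5 + a) (r(a) = 1/(a + 5) = 1/(5 + a))
K(W) = ⅓ + W² - 15*W (K(W) = (W² - 15*W) + 1/(5 - 2) = (W² - 15*W) + 1/3 = (W² - 15*W) + ⅓ = ⅓ + W² - 15*W)
Q((-3 - 2)²) - K(7) = 0 - (⅓ + 7² - 15*7) = 0 - (⅓ + 49 - 105) = 0 - 1*(-167/3) = 0 + 167/3 = 167/3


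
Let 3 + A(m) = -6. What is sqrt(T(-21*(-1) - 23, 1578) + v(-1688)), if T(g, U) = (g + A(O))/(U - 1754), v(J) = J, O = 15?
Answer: I*sqrt(27007)/4 ≈ 41.085*I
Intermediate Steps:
A(m) = -9 (A(m) = -3 - 6 = -9)
T(g, U) = (-9 + g)/(-1754 + U) (T(g, U) = (g - 9)/(U - 1754) = (-9 + g)/(-1754 + U))
sqrt(T(-21*(-1) - 23, 1578) + v(-1688)) = sqrt((-9 + (-21*(-1) - 23))/(-1754 + 1578) - 1688) = sqrt((-9 + (21 - 23))/(-176) - 1688) = sqrt(-(-9 - 2)/176 - 1688) = sqrt(-1/176*(-11) - 1688) = sqrt(1/16 - 1688) = sqrt(-27007/16) = I*sqrt(27007)/4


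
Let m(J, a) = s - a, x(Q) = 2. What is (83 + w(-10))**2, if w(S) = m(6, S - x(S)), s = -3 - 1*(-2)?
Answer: 8836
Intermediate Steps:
s = -1 (s = -3 + 2 = -1)
m(J, a) = -1 - a
w(S) = 1 - S (w(S) = -1 - (S - 1*2) = -1 - (S - 2) = -1 - (-2 + S) = -1 + (2 - S) = 1 - S)
(83 + w(-10))**2 = (83 + (1 - 1*(-10)))**2 = (83 + (1 + 10))**2 = (83 + 11)**2 = 94**2 = 8836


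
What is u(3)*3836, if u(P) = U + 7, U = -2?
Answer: 19180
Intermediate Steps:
u(P) = 5 (u(P) = -2 + 7 = 5)
u(3)*3836 = 5*3836 = 19180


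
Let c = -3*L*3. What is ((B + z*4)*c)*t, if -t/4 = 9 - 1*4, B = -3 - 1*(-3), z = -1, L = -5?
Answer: 3600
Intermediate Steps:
B = 0 (B = -3 + 3 = 0)
c = 45 (c = -3*(-5)*3 = 15*3 = 45)
t = -20 (t = -4*(9 - 1*4) = -4*(9 - 4) = -4*5 = -20)
((B + z*4)*c)*t = ((0 - 1*4)*45)*(-20) = ((0 - 4)*45)*(-20) = -4*45*(-20) = -180*(-20) = 3600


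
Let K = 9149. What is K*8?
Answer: 73192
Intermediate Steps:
K*8 = 9149*8 = 73192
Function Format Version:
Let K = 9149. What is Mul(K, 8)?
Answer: 73192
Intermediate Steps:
Mul(K, 8) = Mul(9149, 8) = 73192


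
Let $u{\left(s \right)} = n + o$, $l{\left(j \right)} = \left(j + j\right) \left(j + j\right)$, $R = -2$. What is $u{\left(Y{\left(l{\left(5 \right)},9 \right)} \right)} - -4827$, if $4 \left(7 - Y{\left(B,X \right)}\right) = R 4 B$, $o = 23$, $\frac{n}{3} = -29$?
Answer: $4763$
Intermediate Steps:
$n = -87$ ($n = 3 \left(-29\right) = -87$)
$l{\left(j \right)} = 4 j^{2}$ ($l{\left(j \right)} = 2 j 2 j = 4 j^{2}$)
$Y{\left(B,X \right)} = 7 + 2 B$ ($Y{\left(B,X \right)} = 7 - \frac{\left(-2\right) 4 B}{4} = 7 - \frac{\left(-8\right) B}{4} = 7 + 2 B$)
$u{\left(s \right)} = -64$ ($u{\left(s \right)} = -87 + 23 = -64$)
$u{\left(Y{\left(l{\left(5 \right)},9 \right)} \right)} - -4827 = -64 - -4827 = -64 + 4827 = 4763$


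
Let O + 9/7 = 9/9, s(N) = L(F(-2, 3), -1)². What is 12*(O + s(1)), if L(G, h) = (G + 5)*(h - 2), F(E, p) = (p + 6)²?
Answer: 5591352/7 ≈ 7.9877e+5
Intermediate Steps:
F(E, p) = (6 + p)²
L(G, h) = (-2 + h)*(5 + G) (L(G, h) = (5 + G)*(-2 + h) = (-2 + h)*(5 + G))
s(N) = 66564 (s(N) = (-10 - 2*(6 + 3)² + 5*(-1) + (6 + 3)²*(-1))² = (-10 - 2*9² - 5 + 9²*(-1))² = (-10 - 2*81 - 5 + 81*(-1))² = (-10 - 162 - 5 - 81)² = (-258)² = 66564)
O = -2/7 (O = -9/7 + 9/9 = -9/7 + 9*(⅑) = -9/7 + 1 = -2/7 ≈ -0.28571)
12*(O + s(1)) = 12*(-2/7 + 66564) = 12*(465946/7) = 5591352/7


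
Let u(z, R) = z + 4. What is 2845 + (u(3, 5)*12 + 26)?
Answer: 2955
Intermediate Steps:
u(z, R) = 4 + z
2845 + (u(3, 5)*12 + 26) = 2845 + ((4 + 3)*12 + 26) = 2845 + (7*12 + 26) = 2845 + (84 + 26) = 2845 + 110 = 2955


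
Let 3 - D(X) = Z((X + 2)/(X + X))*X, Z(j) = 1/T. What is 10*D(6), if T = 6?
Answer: 20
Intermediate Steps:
Z(j) = ⅙ (Z(j) = 1/6 = ⅙)
D(X) = 3 - X/6
10*D(6) = 10*(3 - ⅙*6) = 10*(3 - 1) = 10*2 = 20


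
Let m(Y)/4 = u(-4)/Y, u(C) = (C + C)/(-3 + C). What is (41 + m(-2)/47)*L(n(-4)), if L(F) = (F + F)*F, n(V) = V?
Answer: 431136/329 ≈ 1310.4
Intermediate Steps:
u(C) = 2*C/(-3 + C) (u(C) = (2*C)/(-3 + C) = 2*C/(-3 + C))
m(Y) = 32/(7*Y) (m(Y) = 4*((2*(-4)/(-3 - 4))/Y) = 4*((2*(-4)/(-7))/Y) = 4*((2*(-4)*(-⅐))/Y) = 4*(8/(7*Y)) = 32/(7*Y))
L(F) = 2*F² (L(F) = (2*F)*F = 2*F²)
(41 + m(-2)/47)*L(n(-4)) = (41 + ((32/7)/(-2))/47)*(2*(-4)²) = (41 + ((32/7)*(-½))*(1/47))*(2*16) = (41 - 16/7*1/47)*32 = (41 - 16/329)*32 = (13473/329)*32 = 431136/329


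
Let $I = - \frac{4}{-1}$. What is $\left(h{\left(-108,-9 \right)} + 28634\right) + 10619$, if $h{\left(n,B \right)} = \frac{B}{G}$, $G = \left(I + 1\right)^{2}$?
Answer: $\frac{981316}{25} \approx 39253.0$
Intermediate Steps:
$I = 4$ ($I = \left(-4\right) \left(-1\right) = 4$)
$G = 25$ ($G = \left(4 + 1\right)^{2} = 5^{2} = 25$)
$h{\left(n,B \right)} = \frac{B}{25}$
$\left(h{\left(-108,-9 \right)} + 28634\right) + 10619 = \left(\frac{1}{25} \left(-9\right) + 28634\right) + 10619 = \left(- \frac{9}{25} + 28634\right) + 10619 = \frac{715841}{25} + 10619 = \frac{981316}{25}$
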